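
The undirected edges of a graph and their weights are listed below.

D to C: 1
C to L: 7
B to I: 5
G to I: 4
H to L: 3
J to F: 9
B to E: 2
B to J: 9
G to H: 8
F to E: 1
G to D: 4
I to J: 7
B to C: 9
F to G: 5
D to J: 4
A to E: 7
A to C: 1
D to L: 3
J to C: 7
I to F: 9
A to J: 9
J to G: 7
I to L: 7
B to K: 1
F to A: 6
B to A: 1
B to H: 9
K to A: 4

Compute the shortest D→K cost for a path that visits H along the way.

16

Best D to H: D → L → H costing 6
Best H to K: H → B → K costing 10
Total via H: 6 + 10 = 16.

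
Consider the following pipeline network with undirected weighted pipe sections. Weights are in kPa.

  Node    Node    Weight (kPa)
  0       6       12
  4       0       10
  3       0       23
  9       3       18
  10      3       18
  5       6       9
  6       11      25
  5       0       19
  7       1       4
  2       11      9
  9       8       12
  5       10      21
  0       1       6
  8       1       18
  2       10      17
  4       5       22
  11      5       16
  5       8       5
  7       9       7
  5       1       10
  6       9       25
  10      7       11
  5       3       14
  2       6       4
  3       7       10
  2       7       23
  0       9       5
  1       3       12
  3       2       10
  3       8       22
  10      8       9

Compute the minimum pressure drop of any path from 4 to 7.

20 kPa

Settle nodes by increasing distance from 4:
4: 0
0: 10  (via 4)
9: 15  (via 0)
1: 16  (via 0)
7: 20  (via 1)
Shortest route: 4 → 0 → 1 → 7 = 20 kPa.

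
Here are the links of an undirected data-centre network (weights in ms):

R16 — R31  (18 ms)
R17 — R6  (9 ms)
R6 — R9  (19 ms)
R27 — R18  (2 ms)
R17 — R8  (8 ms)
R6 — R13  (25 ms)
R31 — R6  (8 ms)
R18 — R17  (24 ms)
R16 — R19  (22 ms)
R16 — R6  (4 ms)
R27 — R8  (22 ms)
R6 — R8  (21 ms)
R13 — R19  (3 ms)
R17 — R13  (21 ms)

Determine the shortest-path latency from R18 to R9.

Candidate routes:
R18 - R27 - R8 - R6 - R9: 2+22+21+19 = 64
R18 - R17 - R8 - R6 - R9: 24+8+21+19 = 72
R18 - R17 - R6 - R9: 24+9+19 = 52
R18 - R27 - R8 - R17 - R6 - R9: 2+22+8+9+19 = 60
Cheapest is R18 - R17 - R6 - R9 at 52 ms.

52 ms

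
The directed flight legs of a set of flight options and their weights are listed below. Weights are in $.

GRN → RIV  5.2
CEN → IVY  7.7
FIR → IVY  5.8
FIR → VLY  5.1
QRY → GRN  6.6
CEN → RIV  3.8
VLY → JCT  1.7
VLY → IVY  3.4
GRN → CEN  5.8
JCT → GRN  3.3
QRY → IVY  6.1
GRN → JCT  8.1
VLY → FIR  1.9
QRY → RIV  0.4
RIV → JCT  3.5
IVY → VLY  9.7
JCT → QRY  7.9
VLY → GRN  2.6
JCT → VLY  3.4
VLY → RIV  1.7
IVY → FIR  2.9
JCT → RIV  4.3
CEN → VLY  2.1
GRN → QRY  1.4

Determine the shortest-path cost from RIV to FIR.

Compare a few routes:
RIV–JCT–VLY–FIR: 3.5+3.4+1.9 = 8.8
RIV–JCT–GRN–CEN–VLY–FIR: 3.5+3.3+5.8+2.1+1.9 = 16.6
RIV–JCT–VLY–IVY–FIR: 3.5+3.4+3.4+2.9 = 13.2
Cheapest is RIV–JCT–VLY–FIR at $8.8.

$8.8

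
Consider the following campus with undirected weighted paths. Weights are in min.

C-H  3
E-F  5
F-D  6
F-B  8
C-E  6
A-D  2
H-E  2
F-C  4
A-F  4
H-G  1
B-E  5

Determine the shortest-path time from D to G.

Candidate routes:
D - A - F - C - E - H - G: 2+4+4+6+2+1 = 19
D - F - C - H - G: 6+4+3+1 = 14
D - F - C - E - H - G: 6+4+6+2+1 = 19
Cheapest is D - F - C - H - G at 14 min.

14 min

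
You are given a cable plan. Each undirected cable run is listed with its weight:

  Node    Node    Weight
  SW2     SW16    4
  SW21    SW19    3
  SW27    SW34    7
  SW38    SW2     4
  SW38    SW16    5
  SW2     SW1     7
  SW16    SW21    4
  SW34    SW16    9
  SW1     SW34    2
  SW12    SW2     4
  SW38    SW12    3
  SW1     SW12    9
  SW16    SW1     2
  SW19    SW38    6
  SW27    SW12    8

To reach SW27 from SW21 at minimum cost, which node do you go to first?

SW16

Enumerating some paths:
SW21–SW16–SW2–SW12–SW27: 4+4+4+8 = 20
SW21–SW19–SW38–SW12–SW27: 3+6+3+8 = 20
SW21–SW16–SW1–SW34–SW27: 4+2+2+7 = 15
SW21–SW16–SW34–SW27: 4+9+7 = 20
Cheapest is SW21–SW16–SW1–SW34–SW27 at 15.
So from SW21 the first move is to SW16.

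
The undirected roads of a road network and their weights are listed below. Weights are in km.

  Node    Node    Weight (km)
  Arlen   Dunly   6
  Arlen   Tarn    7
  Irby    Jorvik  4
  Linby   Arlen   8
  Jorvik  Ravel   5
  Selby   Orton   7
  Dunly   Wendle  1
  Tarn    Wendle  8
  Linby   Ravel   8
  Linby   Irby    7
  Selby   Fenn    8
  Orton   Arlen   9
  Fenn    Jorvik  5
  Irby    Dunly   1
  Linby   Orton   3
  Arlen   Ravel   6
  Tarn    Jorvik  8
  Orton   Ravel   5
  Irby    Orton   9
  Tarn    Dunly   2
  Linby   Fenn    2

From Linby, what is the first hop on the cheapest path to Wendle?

Candidate routes:
Linby → Fenn → Jorvik → Irby → Dunly → Wendle: 2+5+4+1+1 = 13
Linby → Irby → Dunly → Wendle: 7+1+1 = 9
Linby → Orton → Irby → Dunly → Wendle: 3+9+1+1 = 14
Cheapest is Linby → Irby → Dunly → Wendle at 9 km.
So from Linby the first move is to Irby.

Irby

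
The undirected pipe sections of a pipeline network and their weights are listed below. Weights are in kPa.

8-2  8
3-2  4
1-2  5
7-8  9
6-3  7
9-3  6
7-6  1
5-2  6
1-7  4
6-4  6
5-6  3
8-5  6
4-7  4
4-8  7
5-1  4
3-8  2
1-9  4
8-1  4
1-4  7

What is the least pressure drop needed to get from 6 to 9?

9 kPa

Enumerating some paths:
6–7–1–9: 1+4+4 = 9
6–7–4–1–9: 1+4+7+4 = 16
6–5–1–9: 3+4+4 = 11
6–3–9: 7+6 = 13
Cheapest is 6–7–1–9 at 9 kPa.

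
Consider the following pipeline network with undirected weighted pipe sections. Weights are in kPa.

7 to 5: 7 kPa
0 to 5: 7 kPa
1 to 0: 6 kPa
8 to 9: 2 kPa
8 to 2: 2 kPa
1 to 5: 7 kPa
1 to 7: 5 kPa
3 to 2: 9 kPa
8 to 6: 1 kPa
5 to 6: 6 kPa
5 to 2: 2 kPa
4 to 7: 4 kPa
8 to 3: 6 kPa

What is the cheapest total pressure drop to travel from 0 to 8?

11 kPa

Candidate routes:
0 - 5 - 6 - 8: 7+6+1 = 14
0 - 5 - 2 - 8: 7+2+2 = 11
The minimum is 11 kPa via 0 - 5 - 2 - 8.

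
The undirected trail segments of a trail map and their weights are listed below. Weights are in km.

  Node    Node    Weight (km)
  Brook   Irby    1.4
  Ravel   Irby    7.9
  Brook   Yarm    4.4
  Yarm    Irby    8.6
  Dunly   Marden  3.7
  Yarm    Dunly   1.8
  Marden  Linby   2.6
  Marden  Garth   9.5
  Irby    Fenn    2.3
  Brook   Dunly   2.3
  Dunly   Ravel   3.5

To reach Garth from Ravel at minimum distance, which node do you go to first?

Enumerating some paths:
Ravel - Irby - Brook - Yarm - Dunly - Marden - Garth: 7.9+1.4+4.4+1.8+3.7+9.5 = 28.7
Ravel - Irby - Brook - Dunly - Marden - Garth: 7.9+1.4+2.3+3.7+9.5 = 24.8
Ravel - Irby - Yarm - Dunly - Marden - Garth: 7.9+8.6+1.8+3.7+9.5 = 31.5
Ravel - Dunly - Marden - Garth: 3.5+3.7+9.5 = 16.7
The minimum is 16.7 km via Ravel - Dunly - Marden - Garth.
So from Ravel the first move is to Dunly.

Dunly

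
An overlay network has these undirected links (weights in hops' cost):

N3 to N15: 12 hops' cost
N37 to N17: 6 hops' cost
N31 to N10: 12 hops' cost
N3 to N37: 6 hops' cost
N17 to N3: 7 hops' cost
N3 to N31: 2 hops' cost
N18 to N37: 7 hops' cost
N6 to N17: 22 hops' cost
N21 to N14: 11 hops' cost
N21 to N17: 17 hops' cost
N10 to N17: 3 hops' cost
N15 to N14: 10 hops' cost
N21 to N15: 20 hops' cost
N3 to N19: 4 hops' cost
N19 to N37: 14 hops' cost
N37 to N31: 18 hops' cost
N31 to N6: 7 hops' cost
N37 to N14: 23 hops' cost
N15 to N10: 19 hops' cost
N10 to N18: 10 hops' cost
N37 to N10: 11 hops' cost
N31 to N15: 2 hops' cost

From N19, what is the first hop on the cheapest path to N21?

N3

Candidate routes:
N19 → N3 → N15 → N21: 4+12+20 = 36
N19 → N3 → N31 → N15 → N21: 4+2+2+20 = 28
N19 → N3 → N31 → N15 → N14 → N21: 4+2+2+10+11 = 29
N19 → N3 → N37 → N17 → N21: 4+6+6+17 = 33
Cheapest is N19 → N3 → N31 → N15 → N21 at 28 hops' cost.
So from N19 the first move is to N3.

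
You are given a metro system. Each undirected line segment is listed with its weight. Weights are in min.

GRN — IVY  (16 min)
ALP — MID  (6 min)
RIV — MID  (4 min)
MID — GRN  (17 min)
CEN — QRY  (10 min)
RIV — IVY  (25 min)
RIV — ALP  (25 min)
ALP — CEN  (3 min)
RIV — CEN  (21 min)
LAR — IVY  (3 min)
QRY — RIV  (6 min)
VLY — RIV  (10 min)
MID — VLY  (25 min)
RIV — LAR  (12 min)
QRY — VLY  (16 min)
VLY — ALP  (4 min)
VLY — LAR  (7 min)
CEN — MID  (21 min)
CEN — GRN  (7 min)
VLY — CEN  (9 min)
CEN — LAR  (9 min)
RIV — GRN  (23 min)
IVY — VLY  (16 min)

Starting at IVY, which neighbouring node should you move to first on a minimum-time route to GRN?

Candidate routes:
IVY–LAR–CEN–GRN: 3+9+7 = 19
IVY–GRN: 16 = 16
Cheapest is IVY–GRN at 16 min.
So from IVY the first move is to GRN.

GRN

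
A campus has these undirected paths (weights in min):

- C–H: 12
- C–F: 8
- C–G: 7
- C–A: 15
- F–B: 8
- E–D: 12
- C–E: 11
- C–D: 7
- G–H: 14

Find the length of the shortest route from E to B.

Shortest distances from E:
E: 0
C: 11  (via E)
D: 12  (via E)
G: 18  (via C)
F: 19  (via C)
H: 23  (via C)
A: 26  (via C)
B: 27  (via F)
Shortest route: E–C–F–B = 27 min.

27 min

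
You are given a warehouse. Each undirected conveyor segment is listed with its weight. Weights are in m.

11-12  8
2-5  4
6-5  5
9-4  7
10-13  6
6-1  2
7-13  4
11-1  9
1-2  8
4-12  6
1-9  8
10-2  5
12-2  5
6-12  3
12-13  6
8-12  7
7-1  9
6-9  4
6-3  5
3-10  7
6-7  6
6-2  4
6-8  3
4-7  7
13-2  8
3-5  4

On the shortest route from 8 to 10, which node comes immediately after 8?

Candidate routes:
8–6–2–10: 3+4+5 = 12
8–6–3–10: 3+5+7 = 15
Cheapest is 8–6–2–10 at 12 m.
So from 8 the first move is to 6.

6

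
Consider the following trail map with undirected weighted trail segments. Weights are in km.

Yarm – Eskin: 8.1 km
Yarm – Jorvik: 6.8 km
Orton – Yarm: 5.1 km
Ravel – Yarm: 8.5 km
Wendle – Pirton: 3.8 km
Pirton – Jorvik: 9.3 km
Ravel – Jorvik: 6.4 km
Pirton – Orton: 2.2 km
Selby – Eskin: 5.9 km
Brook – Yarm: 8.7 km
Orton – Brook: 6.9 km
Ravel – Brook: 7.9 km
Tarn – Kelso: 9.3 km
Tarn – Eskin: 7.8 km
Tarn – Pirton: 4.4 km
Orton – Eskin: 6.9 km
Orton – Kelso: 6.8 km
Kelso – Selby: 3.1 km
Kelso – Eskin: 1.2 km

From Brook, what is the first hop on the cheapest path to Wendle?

Orton

Compare a few routes:
Brook - Ravel - Jorvik - Pirton - Wendle: 7.9+6.4+9.3+3.8 = 27.4
Brook - Yarm - Orton - Pirton - Wendle: 8.7+5.1+2.2+3.8 = 19.8
Brook - Orton - Pirton - Wendle: 6.9+2.2+3.8 = 12.9
The minimum is 12.9 km via Brook - Orton - Pirton - Wendle.
So from Brook the first move is to Orton.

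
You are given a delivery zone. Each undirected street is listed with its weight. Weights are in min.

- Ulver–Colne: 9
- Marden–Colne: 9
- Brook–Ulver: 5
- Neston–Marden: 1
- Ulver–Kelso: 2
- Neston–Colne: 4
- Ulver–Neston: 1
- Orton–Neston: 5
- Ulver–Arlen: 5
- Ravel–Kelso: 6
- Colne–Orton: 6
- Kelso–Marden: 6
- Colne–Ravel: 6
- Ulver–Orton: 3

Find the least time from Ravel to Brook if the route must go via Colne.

Best Ravel to Colne: Ravel–Colne costing 6
Shortest Colne→Brook: Colne–Neston–Ulver–Brook = 10
Total via Colne: 6 + 10 = 16 min.

16 min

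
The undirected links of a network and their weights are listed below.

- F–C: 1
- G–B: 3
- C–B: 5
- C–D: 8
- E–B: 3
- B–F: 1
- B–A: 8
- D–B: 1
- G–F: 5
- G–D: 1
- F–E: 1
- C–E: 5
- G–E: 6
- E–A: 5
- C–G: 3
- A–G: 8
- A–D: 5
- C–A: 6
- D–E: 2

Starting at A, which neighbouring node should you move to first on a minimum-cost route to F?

Enumerating some paths:
A → C → F: 6+1 = 7
A → E → F: 5+1 = 6
A → D → B → F: 5+1+1 = 7
The minimum is 6 via A → E → F.
So from A the first move is to E.

E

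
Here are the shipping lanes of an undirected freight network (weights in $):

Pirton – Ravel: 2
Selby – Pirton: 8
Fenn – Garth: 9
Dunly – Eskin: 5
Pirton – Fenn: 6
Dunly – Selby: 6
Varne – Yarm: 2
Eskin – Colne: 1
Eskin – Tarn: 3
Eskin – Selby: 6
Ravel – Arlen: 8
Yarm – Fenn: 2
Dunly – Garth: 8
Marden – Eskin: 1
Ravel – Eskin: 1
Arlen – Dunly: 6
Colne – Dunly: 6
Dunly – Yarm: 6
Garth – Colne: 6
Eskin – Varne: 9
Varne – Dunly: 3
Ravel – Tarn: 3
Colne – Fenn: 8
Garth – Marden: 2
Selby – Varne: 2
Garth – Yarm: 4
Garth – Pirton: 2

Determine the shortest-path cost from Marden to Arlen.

$10

Enumerating some paths:
Marden–Eskin–Dunly–Arlen: 1+5+6 = 12
Marden–Eskin–Ravel–Arlen: 1+1+8 = 10
Marden–Garth–Pirton–Ravel–Arlen: 2+2+2+8 = 14
Marden–Eskin–Colne–Dunly–Arlen: 1+1+6+6 = 14
Cheapest is Marden–Eskin–Ravel–Arlen at $10.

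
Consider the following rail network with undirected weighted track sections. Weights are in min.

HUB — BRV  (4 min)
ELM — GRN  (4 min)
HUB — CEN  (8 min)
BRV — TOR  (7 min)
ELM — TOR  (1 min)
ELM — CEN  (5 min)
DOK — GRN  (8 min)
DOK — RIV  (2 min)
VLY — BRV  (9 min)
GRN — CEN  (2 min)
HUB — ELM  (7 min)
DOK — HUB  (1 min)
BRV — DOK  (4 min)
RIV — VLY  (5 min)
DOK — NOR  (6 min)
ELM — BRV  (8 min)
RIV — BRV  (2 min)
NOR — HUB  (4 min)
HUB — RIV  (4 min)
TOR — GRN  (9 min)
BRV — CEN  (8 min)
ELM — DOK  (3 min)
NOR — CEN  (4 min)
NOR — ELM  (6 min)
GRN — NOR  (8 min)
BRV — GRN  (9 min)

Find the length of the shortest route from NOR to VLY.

Running Dijkstra from NOR:
NOR: 0
HUB: 4  (via NOR)
CEN: 4  (via NOR)
DOK: 5  (via HUB)
GRN: 6  (via CEN)
ELM: 6  (via NOR)
RIV: 7  (via DOK)
TOR: 7  (via ELM)
BRV: 8  (via HUB)
VLY: 12  (via RIV)
Shortest route: NOR–HUB–DOK–RIV–VLY = 12 min.

12 min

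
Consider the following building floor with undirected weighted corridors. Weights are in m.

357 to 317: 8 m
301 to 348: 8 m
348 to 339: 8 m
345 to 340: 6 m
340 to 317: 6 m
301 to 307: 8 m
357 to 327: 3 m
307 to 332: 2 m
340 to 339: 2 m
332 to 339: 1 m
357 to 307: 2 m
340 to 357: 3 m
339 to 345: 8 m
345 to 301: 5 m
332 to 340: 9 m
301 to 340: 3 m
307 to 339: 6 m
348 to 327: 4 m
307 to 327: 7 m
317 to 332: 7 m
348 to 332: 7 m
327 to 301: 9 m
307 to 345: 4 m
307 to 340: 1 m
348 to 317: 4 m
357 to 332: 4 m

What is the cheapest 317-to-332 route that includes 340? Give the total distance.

Best 317 to 340: 317–340 costing 6
Best 340 to 332: 340–307–332 costing 3
Total via 340: 6 + 3 = 9 m.

9 m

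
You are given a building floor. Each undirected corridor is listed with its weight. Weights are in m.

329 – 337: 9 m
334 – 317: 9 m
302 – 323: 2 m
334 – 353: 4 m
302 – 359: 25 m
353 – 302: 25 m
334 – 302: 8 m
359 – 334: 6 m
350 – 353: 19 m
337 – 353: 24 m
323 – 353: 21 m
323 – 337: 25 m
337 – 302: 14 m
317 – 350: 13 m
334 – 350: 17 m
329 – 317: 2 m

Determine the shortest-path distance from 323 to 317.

Candidate routes:
323–337–329–317: 25+9+2 = 36
323–353–334–317: 21+4+9 = 34
323–302–337–329–317: 2+14+9+2 = 27
323–302–334–317: 2+8+9 = 19
Cheapest is 323–302–334–317 at 19 m.

19 m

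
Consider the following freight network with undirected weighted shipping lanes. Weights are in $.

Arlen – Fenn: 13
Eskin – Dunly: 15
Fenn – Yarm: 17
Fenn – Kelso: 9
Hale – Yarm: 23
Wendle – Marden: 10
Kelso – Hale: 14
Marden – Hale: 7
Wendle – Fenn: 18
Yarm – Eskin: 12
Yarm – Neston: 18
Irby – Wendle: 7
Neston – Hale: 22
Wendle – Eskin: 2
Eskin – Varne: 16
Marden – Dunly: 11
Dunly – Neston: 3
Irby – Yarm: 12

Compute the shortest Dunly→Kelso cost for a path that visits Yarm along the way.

$47

Shortest Dunly→Yarm: Dunly–Neston–Yarm = 21
Best Yarm to Kelso: Yarm–Fenn–Kelso costing 26
Total via Yarm: 21 + 26 = $47.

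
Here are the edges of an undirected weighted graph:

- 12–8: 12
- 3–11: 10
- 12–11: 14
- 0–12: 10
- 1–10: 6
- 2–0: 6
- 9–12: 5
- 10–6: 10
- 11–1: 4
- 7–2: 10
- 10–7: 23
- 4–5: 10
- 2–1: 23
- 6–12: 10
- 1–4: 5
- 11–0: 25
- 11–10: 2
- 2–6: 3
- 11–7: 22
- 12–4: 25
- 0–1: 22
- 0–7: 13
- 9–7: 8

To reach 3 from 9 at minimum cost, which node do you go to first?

12

Enumerating some paths:
9 → 7 → 2 → 6 → 10 → 11 → 3: 8+10+3+10+2+10 = 43
9 → 12 → 6 → 10 → 11 → 3: 5+10+10+2+10 = 37
9 → 12 → 11 → 3: 5+14+10 = 29
9 → 7 → 11 → 3: 8+22+10 = 40
The minimum is 29 via 9 → 12 → 11 → 3.
So from 9 the first move is to 12.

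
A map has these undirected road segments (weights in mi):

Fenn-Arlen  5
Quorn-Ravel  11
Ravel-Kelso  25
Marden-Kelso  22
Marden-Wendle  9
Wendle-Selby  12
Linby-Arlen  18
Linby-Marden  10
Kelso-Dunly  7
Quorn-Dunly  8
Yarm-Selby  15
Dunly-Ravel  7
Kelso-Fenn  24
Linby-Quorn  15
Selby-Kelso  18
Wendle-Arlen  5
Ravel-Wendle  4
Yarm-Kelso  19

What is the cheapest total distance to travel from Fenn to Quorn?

Running Dijkstra from Fenn:
Fenn: 0
Arlen: 5  (via Fenn)
Wendle: 10  (via Arlen)
Ravel: 14  (via Wendle)
Marden: 19  (via Wendle)
Dunly: 21  (via Ravel)
Selby: 22  (via Wendle)
Linby: 23  (via Arlen)
Kelso: 24  (via Fenn)
Quorn: 25  (via Ravel)
Shortest route: Fenn → Arlen → Wendle → Ravel → Quorn = 25 mi.

25 mi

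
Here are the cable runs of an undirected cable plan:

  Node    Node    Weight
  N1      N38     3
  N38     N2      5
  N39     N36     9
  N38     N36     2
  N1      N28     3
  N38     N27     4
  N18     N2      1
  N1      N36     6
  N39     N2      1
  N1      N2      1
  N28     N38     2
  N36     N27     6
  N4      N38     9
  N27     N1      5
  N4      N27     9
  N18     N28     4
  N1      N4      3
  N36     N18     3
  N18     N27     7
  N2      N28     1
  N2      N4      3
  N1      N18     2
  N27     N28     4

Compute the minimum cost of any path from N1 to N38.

Running Dijkstra from N1:
N1: 0
N2: 1  (via N1)
N28: 2  (via N2)
N18: 2  (via N1)
N39: 2  (via N2)
N38: 3  (via N1)
Shortest route: N1 → N38 = 3.

3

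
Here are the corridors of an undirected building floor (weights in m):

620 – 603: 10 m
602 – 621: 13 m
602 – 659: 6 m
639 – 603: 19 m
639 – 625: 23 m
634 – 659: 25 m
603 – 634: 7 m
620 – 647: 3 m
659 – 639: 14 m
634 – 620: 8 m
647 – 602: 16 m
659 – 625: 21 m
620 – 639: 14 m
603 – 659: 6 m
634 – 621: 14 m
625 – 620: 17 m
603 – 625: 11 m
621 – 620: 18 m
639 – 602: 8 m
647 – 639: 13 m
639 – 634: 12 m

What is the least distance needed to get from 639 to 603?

19 m

Enumerating some paths:
639 → 620 → 603: 14+10 = 24
639 → 603: 19 = 19
639 → 659 → 603: 14+6 = 20
639 → 602 → 659 → 603: 8+6+6 = 20
Cheapest is 639 → 603 at 19 m.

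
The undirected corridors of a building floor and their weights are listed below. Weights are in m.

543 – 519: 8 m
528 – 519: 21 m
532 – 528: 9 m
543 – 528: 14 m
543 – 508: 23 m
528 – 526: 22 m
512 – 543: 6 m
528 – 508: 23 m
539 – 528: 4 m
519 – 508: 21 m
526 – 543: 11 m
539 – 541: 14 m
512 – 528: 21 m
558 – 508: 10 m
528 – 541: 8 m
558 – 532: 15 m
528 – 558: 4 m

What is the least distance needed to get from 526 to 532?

Settle nodes by increasing distance from 526:
526: 0
543: 11  (via 526)
512: 17  (via 543)
519: 19  (via 543)
528: 22  (via 526)
558: 26  (via 528)
539: 26  (via 528)
541: 30  (via 528)
532: 31  (via 528)
Shortest route: 526 → 528 → 532 = 31 m.

31 m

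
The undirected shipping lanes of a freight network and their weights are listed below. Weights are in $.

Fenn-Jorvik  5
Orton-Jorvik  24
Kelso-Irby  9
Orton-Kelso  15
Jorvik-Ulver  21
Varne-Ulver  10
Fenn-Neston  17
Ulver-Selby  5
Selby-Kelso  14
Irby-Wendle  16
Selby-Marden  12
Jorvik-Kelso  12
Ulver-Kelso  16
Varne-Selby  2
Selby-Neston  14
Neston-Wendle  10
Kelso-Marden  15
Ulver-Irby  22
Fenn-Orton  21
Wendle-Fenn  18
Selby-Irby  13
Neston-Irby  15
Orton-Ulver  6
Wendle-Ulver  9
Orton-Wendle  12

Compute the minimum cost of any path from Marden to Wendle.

Running Dijkstra from Marden:
Marden: 0
Selby: 12  (via Marden)
Varne: 14  (via Selby)
Kelso: 15  (via Marden)
Ulver: 17  (via Selby)
Orton: 23  (via Ulver)
Irby: 24  (via Kelso)
Neston: 26  (via Selby)
Wendle: 26  (via Ulver)
Shortest route: Marden–Selby–Ulver–Wendle = $26.

$26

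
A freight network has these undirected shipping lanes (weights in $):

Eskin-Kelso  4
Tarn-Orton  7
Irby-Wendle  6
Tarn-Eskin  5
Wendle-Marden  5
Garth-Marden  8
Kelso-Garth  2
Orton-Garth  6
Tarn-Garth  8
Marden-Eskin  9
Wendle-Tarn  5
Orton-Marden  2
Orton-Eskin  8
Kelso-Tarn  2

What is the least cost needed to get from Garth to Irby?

$15

Settle nodes by increasing distance from Garth:
Garth: 0
Kelso: 2  (via Garth)
Tarn: 4  (via Kelso)
Eskin: 6  (via Kelso)
Orton: 6  (via Garth)
Marden: 8  (via Garth)
Wendle: 9  (via Tarn)
Irby: 15  (via Wendle)
Shortest route: Garth–Kelso–Tarn–Wendle–Irby = $15.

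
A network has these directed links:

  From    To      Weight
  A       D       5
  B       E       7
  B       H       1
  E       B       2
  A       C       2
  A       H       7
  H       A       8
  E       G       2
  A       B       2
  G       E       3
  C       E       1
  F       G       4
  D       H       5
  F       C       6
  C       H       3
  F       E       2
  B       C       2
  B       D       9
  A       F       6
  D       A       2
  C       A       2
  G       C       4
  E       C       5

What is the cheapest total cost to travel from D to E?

Candidate routes:
D–A–C–E: 2+2+1 = 5
D–A–B–C–E: 2+2+2+1 = 7
D–A–B–E: 2+2+7 = 11
D–A–F–E: 2+6+2 = 10
The minimum is 5 via D–A–C–E.

5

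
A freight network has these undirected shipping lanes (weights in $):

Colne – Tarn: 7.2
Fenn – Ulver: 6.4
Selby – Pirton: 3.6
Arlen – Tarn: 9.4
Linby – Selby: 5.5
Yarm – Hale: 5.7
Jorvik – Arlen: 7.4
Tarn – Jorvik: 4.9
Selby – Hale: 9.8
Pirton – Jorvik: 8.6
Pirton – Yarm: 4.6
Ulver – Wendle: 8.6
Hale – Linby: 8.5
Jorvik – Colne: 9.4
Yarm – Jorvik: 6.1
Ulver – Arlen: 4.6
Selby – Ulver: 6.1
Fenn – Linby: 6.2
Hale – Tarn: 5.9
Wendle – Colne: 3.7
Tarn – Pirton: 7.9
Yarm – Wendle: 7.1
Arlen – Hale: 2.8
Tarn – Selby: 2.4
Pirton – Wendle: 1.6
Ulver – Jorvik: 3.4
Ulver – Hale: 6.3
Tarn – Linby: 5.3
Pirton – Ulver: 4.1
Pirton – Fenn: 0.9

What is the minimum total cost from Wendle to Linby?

$8.7

Running Dijkstra from Wendle:
Wendle: 0
Pirton: 1.6  (via Wendle)
Fenn: 2.5  (via Pirton)
Colne: 3.7  (via Wendle)
Selby: 5.2  (via Pirton)
Ulver: 5.7  (via Pirton)
Yarm: 6.2  (via Pirton)
Tarn: 7.6  (via Selby)
Linby: 8.7  (via Fenn)
Shortest route: Wendle–Pirton–Fenn–Linby = $8.7.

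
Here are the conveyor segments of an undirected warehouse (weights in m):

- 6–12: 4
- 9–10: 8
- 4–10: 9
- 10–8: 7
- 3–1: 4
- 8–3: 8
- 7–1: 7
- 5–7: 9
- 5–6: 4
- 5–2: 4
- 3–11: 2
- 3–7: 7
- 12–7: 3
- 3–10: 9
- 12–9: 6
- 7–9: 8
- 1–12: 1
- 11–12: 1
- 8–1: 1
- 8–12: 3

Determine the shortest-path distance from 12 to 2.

12 m

Compare a few routes:
12 - 7 - 5 - 2: 3+9+4 = 16
12 - 1 - 7 - 5 - 2: 1+7+9+4 = 21
12 - 6 - 5 - 2: 4+4+4 = 12
The minimum is 12 m via 12 - 6 - 5 - 2.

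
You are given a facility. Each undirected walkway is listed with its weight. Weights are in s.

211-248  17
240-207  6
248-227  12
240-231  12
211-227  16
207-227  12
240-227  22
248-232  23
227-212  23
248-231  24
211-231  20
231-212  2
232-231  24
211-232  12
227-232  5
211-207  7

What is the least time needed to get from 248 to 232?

17 s

Enumerating some paths:
248–232: 23 = 23
248–227–232: 12+5 = 17
Cheapest is 248–227–232 at 17 s.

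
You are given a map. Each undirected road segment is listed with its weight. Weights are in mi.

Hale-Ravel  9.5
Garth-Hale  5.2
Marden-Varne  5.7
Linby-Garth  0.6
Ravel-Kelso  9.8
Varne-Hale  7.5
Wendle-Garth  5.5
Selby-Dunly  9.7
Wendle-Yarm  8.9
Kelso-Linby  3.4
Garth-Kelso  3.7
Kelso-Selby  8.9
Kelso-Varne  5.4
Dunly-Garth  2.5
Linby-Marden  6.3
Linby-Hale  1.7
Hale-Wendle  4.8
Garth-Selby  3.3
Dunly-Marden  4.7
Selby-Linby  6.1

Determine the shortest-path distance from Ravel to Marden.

Compare a few routes:
Ravel → Hale → Linby → Marden: 9.5+1.7+6.3 = 17.5
Ravel → Hale → Linby → Garth → Dunly → Marden: 9.5+1.7+0.6+2.5+4.7 = 19
The minimum is 17.5 mi via Ravel → Hale → Linby → Marden.

17.5 mi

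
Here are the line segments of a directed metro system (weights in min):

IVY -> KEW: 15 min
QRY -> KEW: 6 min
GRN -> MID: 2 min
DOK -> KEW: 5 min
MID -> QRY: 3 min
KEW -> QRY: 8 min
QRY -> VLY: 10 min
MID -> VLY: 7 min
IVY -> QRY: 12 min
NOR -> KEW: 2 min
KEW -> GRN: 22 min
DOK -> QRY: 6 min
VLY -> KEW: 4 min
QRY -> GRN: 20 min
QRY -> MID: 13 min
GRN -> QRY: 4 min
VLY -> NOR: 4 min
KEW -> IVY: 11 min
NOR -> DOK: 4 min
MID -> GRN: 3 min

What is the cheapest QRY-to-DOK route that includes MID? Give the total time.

Best QRY to MID: QRY → MID costing 13
Best MID to DOK: MID → VLY → NOR → DOK costing 15
Total via MID: 13 + 15 = 28 min.

28 min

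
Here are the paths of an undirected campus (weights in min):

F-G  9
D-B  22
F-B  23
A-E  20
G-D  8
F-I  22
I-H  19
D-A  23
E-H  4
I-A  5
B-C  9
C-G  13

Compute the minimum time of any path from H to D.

Shortest distances from H:
H: 0
E: 4  (via H)
I: 19  (via H)
A: 24  (via E)
F: 41  (via I)
D: 47  (via A)
Shortest route: H → E → A → D = 47 min.

47 min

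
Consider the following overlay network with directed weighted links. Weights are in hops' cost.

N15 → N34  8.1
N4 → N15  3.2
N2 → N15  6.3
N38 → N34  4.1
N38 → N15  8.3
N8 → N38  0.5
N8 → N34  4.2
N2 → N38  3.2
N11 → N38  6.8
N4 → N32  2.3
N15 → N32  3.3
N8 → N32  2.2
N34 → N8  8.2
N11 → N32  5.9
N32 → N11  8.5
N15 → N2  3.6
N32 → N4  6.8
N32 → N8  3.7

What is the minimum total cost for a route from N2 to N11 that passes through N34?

26.2 hops' cost

Shortest N2→N34: N2 → N38 → N34 = 7.3
Best N34 to N11: N34 → N8 → N32 → N11 costing 18.9
Total via N34: 7.3 + 18.9 = 26.2 hops' cost.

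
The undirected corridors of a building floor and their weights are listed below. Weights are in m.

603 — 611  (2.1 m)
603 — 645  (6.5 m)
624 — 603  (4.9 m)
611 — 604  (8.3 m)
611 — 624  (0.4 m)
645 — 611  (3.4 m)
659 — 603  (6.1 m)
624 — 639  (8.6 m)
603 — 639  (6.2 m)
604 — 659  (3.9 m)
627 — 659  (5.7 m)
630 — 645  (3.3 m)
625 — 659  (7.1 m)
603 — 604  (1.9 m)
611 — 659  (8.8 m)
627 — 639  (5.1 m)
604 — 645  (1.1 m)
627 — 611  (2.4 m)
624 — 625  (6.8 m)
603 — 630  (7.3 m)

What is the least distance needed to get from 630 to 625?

Enumerating some paths:
630 - 645 - 604 - 659 - 625: 3.3+1.1+3.9+7.1 = 15.4
630 - 645 - 604 - 603 - 611 - 624 - 625: 3.3+1.1+1.9+2.1+0.4+6.8 = 15.6
630 - 645 - 611 - 624 - 625: 3.3+3.4+0.4+6.8 = 13.9
Cheapest is 630 - 645 - 611 - 624 - 625 at 13.9 m.

13.9 m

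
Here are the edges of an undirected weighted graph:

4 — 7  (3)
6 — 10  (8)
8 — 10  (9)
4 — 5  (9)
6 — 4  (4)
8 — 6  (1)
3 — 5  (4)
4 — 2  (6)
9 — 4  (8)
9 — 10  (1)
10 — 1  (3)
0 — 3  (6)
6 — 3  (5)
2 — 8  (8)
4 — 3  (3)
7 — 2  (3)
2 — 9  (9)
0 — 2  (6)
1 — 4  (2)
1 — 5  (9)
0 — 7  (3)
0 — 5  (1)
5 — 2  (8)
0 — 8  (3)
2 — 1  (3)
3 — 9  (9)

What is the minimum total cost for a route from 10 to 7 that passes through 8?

15

Best 10 to 8: 10–8 costing 9
Best 8 to 7: 8–0–7 costing 6
Total via 8: 9 + 6 = 15.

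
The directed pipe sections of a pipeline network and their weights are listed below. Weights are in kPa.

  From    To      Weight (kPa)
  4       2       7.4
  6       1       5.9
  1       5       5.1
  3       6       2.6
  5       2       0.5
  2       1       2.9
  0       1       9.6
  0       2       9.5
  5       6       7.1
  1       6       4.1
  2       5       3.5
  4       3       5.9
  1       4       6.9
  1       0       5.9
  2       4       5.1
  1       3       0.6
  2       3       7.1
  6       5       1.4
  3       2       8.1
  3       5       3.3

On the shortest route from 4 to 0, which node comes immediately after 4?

Compare a few routes:
4 → 2 → 1 → 0: 7.4+2.9+5.9 = 16.2
4 → 3 → 6 → 1 → 0: 5.9+2.6+5.9+5.9 = 20.3
4 → 3 → 5 → 2 → 1 → 0: 5.9+3.3+0.5+2.9+5.9 = 18.5
4 → 3 → 6 → 5 → 2 → 1 → 0: 5.9+2.6+1.4+0.5+2.9+5.9 = 19.2
Cheapest is 4 → 2 → 1 → 0 at 16.2 kPa.
So from 4 the first move is to 2.

2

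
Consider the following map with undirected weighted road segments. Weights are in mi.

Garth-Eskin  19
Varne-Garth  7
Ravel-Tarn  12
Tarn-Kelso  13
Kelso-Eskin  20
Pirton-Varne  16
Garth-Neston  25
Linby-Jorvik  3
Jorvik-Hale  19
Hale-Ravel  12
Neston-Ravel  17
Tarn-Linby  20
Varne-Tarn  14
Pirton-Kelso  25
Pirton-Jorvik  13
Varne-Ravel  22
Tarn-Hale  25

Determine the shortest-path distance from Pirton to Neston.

48 mi

Candidate routes:
Pirton → Varne → Garth → Neston: 16+7+25 = 48
Pirton → Varne → Ravel → Neston: 16+22+17 = 55
Pirton → Varne → Tarn → Ravel → Neston: 16+14+12+17 = 59
Cheapest is Pirton → Varne → Garth → Neston at 48 mi.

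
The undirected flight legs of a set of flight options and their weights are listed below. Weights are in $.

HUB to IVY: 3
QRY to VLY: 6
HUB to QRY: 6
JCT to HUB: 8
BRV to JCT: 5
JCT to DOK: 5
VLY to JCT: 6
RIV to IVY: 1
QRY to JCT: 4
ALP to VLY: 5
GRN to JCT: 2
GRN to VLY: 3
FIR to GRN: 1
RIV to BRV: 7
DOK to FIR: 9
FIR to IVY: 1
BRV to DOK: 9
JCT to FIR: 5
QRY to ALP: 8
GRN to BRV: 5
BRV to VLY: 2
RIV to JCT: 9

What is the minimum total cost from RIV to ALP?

Settle nodes by increasing distance from RIV:
RIV: 0
IVY: 1  (via RIV)
FIR: 2  (via IVY)
GRN: 3  (via FIR)
HUB: 4  (via IVY)
JCT: 5  (via GRN)
VLY: 6  (via GRN)
BRV: 7  (via RIV)
QRY: 9  (via JCT)
DOK: 10  (via JCT)
ALP: 11  (via VLY)
Shortest route: RIV–IVY–FIR–GRN–VLY–ALP = $11.

$11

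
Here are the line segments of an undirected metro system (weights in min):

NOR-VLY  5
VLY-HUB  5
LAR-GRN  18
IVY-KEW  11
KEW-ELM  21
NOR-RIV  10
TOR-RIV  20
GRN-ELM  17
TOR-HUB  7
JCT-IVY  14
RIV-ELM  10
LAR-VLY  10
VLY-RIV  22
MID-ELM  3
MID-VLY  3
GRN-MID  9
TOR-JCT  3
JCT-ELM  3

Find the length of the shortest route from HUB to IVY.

24 min

Compare a few routes:
HUB–TOR–JCT–ELM–KEW–IVY: 7+3+3+21+11 = 45
HUB–TOR–JCT–IVY: 7+3+14 = 24
HUB–VLY–MID–ELM–JCT–IVY: 5+3+3+3+14 = 28
HUB–VLY–MID–ELM–KEW–IVY: 5+3+3+21+11 = 43
The minimum is 24 min via HUB–TOR–JCT–IVY.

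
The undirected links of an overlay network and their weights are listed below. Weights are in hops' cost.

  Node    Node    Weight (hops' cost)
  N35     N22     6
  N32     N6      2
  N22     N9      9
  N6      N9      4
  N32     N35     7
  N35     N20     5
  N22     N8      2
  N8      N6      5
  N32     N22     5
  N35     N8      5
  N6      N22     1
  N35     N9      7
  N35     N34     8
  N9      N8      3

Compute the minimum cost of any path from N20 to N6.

12 hops' cost

Settle nodes by increasing distance from N20:
N20: 0
N35: 5  (via N20)
N8: 10  (via N35)
N22: 11  (via N35)
N32: 12  (via N35)
N6: 12  (via N22)
Shortest route: N20 → N35 → N22 → N6 = 12 hops' cost.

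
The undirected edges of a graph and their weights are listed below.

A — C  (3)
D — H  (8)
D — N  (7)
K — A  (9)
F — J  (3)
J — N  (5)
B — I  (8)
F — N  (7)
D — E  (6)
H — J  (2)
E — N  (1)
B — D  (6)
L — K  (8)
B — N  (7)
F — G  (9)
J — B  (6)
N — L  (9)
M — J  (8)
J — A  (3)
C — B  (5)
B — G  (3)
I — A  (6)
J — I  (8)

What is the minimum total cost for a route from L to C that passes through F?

Best L to F: L–N–F costing 16
Best F to C: F–J–A–C costing 9
Total via F: 16 + 9 = 25.

25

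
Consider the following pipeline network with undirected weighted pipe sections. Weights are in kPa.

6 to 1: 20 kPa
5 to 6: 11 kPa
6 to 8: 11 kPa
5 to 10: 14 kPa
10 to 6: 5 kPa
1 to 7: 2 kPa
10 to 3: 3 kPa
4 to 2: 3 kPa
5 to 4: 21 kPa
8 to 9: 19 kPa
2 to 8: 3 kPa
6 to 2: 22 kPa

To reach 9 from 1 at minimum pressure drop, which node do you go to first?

Enumerating some paths:
1 - 6 - 8 - 9: 20+11+19 = 50
1 - 6 - 2 - 8 - 9: 20+22+3+19 = 64
The minimum is 50 kPa via 1 - 6 - 8 - 9.
So from 1 the first move is to 6.

6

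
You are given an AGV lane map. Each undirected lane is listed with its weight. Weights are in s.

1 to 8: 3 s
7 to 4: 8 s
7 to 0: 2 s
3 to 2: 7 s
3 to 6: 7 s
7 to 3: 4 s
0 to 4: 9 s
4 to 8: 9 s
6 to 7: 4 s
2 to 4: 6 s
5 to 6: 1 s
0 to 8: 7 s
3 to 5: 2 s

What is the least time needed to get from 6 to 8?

13 s

Enumerating some paths:
6 → 3 → 7 → 0 → 8: 7+4+2+7 = 20
6 → 5 → 3 → 7 → 0 → 8: 1+2+4+2+7 = 16
6 → 7 → 4 → 8: 4+8+9 = 21
6 → 7 → 0 → 8: 4+2+7 = 13
The minimum is 13 s via 6 → 7 → 0 → 8.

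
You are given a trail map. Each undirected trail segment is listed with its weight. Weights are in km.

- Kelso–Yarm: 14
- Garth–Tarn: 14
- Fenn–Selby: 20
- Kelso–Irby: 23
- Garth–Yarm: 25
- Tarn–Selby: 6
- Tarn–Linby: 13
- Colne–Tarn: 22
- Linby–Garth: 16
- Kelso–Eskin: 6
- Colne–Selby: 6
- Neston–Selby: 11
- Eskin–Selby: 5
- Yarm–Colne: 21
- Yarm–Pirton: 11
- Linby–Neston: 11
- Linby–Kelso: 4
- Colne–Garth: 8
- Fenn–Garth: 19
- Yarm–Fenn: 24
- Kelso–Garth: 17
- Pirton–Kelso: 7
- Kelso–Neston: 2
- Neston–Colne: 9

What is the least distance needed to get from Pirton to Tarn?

Candidate routes:
Pirton → Kelso → Linby → Tarn: 7+4+13 = 24
Pirton → Kelso → Neston → Selby → Tarn: 7+2+11+6 = 26
Cheapest is Pirton → Kelso → Linby → Tarn at 24 km.

24 km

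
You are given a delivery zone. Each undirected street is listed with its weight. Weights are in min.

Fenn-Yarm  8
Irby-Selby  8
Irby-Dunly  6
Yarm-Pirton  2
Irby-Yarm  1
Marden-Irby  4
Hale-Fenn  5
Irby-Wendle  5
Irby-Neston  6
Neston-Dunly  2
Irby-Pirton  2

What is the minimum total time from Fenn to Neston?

15 min

Shortest distances from Fenn:
Fenn: 0
Hale: 5  (via Fenn)
Yarm: 8  (via Fenn)
Irby: 9  (via Yarm)
Pirton: 10  (via Yarm)
Marden: 13  (via Irby)
Wendle: 14  (via Irby)
Neston: 15  (via Irby)
Shortest route: Fenn → Yarm → Irby → Neston = 15 min.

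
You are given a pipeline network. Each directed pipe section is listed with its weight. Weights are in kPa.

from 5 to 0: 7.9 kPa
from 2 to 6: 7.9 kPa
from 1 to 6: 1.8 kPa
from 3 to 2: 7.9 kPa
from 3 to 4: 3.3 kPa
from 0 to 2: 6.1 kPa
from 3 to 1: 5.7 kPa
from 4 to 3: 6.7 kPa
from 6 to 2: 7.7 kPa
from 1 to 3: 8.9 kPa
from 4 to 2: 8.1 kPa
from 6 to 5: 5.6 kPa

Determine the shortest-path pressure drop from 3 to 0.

Enumerating some paths:
3 → 2 → 6 → 5 → 0: 7.9+7.9+5.6+7.9 = 29.3
3 → 1 → 6 → 5 → 0: 5.7+1.8+5.6+7.9 = 21
3 → 4 → 2 → 6 → 5 → 0: 3.3+8.1+7.9+5.6+7.9 = 32.8
The minimum is 21 kPa via 3 → 1 → 6 → 5 → 0.

21 kPa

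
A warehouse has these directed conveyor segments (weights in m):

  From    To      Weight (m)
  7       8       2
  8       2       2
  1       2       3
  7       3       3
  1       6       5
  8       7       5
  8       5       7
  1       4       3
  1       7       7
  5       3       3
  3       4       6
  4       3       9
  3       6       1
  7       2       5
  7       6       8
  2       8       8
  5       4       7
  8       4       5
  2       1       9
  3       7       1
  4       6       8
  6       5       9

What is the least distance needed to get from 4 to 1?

23 m

Running Dijkstra from 4:
4: 0
6: 8  (via 4)
3: 9  (via 4)
7: 10  (via 3)
8: 12  (via 7)
2: 14  (via 8)
5: 17  (via 6)
1: 23  (via 2)
Shortest route: 4–3–7–8–2–1 = 23 m.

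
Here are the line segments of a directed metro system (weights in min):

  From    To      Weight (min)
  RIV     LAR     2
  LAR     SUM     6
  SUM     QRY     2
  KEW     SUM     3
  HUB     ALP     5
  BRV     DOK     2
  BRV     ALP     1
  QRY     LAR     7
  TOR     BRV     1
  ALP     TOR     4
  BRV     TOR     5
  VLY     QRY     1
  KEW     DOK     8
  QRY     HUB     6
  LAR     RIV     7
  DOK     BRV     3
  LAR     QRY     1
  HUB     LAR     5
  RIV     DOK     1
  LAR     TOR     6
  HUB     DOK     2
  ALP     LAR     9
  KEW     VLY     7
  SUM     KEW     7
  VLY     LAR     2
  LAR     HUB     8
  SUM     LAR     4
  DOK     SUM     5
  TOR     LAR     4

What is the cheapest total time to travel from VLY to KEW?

15 min

Candidate routes:
VLY–LAR–SUM–KEW: 2+6+7 = 15
VLY–QRY–HUB–DOK–SUM–KEW: 1+6+2+5+7 = 21
The minimum is 15 min via VLY–LAR–SUM–KEW.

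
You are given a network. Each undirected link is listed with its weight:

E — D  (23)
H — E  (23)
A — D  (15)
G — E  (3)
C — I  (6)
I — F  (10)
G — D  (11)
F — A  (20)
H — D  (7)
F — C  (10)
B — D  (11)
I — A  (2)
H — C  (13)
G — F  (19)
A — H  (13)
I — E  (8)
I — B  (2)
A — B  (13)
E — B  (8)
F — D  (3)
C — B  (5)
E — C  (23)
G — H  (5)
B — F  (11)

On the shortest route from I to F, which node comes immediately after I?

Compare a few routes:
I–F: 10 = 10
I–B–F: 2+11 = 13
Cheapest is I–F at 10.
So from I the first move is to F.

F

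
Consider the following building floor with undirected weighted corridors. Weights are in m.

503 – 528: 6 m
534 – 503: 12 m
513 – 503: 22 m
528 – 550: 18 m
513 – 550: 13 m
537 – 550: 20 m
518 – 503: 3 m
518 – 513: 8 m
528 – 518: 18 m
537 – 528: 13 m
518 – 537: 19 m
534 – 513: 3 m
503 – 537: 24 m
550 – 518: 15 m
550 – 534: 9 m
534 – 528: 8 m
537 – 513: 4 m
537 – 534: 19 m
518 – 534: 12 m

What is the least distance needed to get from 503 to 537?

Enumerating some paths:
503 → 528 → 537: 6+13 = 19
503 → 518 → 513 → 537: 3+8+4 = 15
Cheapest is 503 → 518 → 513 → 537 at 15 m.

15 m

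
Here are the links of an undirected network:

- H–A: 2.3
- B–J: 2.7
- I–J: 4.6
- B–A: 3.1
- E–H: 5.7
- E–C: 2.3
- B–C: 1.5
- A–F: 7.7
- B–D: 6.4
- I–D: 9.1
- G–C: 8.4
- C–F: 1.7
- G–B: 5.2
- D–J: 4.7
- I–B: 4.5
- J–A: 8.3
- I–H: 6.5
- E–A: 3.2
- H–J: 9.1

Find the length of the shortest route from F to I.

7.7

Candidate routes:
F–C–E–A–B–I: 1.7+2.3+3.2+3.1+4.5 = 14.8
F–C–B–I: 1.7+1.5+4.5 = 7.7
F–C–B–J–I: 1.7+1.5+2.7+4.6 = 10.5
The minimum is 7.7 via F–C–B–I.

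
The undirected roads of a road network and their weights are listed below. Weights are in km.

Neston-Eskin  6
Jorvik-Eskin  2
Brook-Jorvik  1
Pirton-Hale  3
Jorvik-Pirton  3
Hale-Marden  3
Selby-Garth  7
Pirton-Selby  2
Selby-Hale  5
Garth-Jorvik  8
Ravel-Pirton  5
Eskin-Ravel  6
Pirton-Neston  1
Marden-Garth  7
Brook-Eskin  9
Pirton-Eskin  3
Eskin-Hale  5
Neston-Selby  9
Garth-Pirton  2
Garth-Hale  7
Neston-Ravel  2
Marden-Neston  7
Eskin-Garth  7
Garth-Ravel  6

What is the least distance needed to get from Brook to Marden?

10 km

Enumerating some paths:
Brook → Jorvik → Eskin → Pirton → Hale → Marden: 1+2+3+3+3 = 12
Brook → Jorvik → Eskin → Hale → Marden: 1+2+5+3 = 11
Brook → Jorvik → Pirton → Hale → Marden: 1+3+3+3 = 10
Brook → Jorvik → Pirton → Neston → Marden: 1+3+1+7 = 12
Cheapest is Brook → Jorvik → Pirton → Hale → Marden at 10 km.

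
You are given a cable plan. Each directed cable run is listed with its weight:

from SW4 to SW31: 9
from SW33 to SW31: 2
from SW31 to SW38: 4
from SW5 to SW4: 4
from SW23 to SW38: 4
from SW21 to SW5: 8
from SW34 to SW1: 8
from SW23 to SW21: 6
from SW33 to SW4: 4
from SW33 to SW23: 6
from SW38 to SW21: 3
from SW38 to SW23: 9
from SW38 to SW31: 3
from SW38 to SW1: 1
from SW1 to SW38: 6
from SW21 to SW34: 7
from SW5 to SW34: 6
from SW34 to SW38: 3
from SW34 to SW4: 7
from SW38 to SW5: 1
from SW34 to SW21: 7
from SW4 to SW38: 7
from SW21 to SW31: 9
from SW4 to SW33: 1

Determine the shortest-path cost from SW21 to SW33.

Compare a few routes:
SW21–SW5–SW4–SW33: 8+4+1 = 13
SW21–SW34–SW4–SW33: 7+7+1 = 15
Cheapest is SW21–SW5–SW4–SW33 at 13.

13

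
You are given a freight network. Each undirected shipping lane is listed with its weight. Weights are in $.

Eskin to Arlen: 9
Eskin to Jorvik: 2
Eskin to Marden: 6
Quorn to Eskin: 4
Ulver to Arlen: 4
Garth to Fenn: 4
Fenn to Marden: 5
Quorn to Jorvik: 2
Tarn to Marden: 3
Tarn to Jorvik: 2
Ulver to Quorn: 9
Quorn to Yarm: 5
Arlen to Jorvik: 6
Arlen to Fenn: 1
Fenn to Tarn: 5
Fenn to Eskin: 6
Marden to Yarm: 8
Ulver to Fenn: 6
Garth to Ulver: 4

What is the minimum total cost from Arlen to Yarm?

Candidate routes:
Arlen - Fenn - Marden - Yarm: 1+5+8 = 14
Arlen - Jorvik - Quorn - Yarm: 6+2+5 = 13
Arlen - Fenn - Tarn - Jorvik - Quorn - Yarm: 1+5+2+2+5 = 15
Cheapest is Arlen - Jorvik - Quorn - Yarm at $13.

$13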